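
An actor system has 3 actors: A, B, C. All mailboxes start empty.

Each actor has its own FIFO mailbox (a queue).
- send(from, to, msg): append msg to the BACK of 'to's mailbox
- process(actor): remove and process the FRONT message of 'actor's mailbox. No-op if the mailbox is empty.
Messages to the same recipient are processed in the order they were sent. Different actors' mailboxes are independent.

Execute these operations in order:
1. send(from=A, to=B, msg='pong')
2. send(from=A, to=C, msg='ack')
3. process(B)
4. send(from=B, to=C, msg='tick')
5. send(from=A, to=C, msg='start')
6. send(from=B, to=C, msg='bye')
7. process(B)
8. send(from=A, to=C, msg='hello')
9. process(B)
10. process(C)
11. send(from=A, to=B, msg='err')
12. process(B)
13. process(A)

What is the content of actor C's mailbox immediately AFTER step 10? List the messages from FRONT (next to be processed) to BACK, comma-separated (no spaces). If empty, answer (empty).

After 1 (send(from=A, to=B, msg='pong')): A:[] B:[pong] C:[]
After 2 (send(from=A, to=C, msg='ack')): A:[] B:[pong] C:[ack]
After 3 (process(B)): A:[] B:[] C:[ack]
After 4 (send(from=B, to=C, msg='tick')): A:[] B:[] C:[ack,tick]
After 5 (send(from=A, to=C, msg='start')): A:[] B:[] C:[ack,tick,start]
After 6 (send(from=B, to=C, msg='bye')): A:[] B:[] C:[ack,tick,start,bye]
After 7 (process(B)): A:[] B:[] C:[ack,tick,start,bye]
After 8 (send(from=A, to=C, msg='hello')): A:[] B:[] C:[ack,tick,start,bye,hello]
After 9 (process(B)): A:[] B:[] C:[ack,tick,start,bye,hello]
After 10 (process(C)): A:[] B:[] C:[tick,start,bye,hello]

tick,start,bye,hello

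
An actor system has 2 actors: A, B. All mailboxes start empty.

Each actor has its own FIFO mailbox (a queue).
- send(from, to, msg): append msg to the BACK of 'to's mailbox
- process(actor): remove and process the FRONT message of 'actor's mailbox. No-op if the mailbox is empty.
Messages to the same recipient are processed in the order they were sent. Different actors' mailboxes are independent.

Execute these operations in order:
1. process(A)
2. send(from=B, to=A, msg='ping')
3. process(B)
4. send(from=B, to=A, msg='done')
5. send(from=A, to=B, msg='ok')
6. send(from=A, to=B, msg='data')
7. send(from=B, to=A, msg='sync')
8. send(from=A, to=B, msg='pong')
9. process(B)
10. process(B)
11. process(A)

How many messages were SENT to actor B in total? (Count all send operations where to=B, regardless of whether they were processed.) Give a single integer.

After 1 (process(A)): A:[] B:[]
After 2 (send(from=B, to=A, msg='ping')): A:[ping] B:[]
After 3 (process(B)): A:[ping] B:[]
After 4 (send(from=B, to=A, msg='done')): A:[ping,done] B:[]
After 5 (send(from=A, to=B, msg='ok')): A:[ping,done] B:[ok]
After 6 (send(from=A, to=B, msg='data')): A:[ping,done] B:[ok,data]
After 7 (send(from=B, to=A, msg='sync')): A:[ping,done,sync] B:[ok,data]
After 8 (send(from=A, to=B, msg='pong')): A:[ping,done,sync] B:[ok,data,pong]
After 9 (process(B)): A:[ping,done,sync] B:[data,pong]
After 10 (process(B)): A:[ping,done,sync] B:[pong]
After 11 (process(A)): A:[done,sync] B:[pong]

Answer: 3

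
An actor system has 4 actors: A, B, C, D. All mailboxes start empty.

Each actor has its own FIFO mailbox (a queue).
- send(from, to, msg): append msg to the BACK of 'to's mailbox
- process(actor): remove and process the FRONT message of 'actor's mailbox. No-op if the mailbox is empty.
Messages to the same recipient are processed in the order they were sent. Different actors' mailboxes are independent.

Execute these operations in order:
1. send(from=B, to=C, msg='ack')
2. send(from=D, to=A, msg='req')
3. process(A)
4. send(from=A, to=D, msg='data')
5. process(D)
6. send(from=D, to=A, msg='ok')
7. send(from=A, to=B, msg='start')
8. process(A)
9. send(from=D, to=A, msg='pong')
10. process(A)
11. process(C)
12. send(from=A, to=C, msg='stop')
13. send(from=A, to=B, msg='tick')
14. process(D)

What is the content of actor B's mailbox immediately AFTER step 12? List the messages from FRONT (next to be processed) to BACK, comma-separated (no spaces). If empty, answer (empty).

After 1 (send(from=B, to=C, msg='ack')): A:[] B:[] C:[ack] D:[]
After 2 (send(from=D, to=A, msg='req')): A:[req] B:[] C:[ack] D:[]
After 3 (process(A)): A:[] B:[] C:[ack] D:[]
After 4 (send(from=A, to=D, msg='data')): A:[] B:[] C:[ack] D:[data]
After 5 (process(D)): A:[] B:[] C:[ack] D:[]
After 6 (send(from=D, to=A, msg='ok')): A:[ok] B:[] C:[ack] D:[]
After 7 (send(from=A, to=B, msg='start')): A:[ok] B:[start] C:[ack] D:[]
After 8 (process(A)): A:[] B:[start] C:[ack] D:[]
After 9 (send(from=D, to=A, msg='pong')): A:[pong] B:[start] C:[ack] D:[]
After 10 (process(A)): A:[] B:[start] C:[ack] D:[]
After 11 (process(C)): A:[] B:[start] C:[] D:[]
After 12 (send(from=A, to=C, msg='stop')): A:[] B:[start] C:[stop] D:[]

start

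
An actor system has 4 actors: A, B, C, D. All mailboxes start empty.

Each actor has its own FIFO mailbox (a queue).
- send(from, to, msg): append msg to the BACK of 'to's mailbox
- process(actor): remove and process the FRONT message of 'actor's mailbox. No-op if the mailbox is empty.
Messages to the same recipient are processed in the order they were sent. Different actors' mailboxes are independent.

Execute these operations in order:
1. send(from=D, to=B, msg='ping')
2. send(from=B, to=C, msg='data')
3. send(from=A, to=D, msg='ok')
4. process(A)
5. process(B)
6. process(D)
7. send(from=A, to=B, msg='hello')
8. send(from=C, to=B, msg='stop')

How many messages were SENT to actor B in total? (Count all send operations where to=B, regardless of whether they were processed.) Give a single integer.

After 1 (send(from=D, to=B, msg='ping')): A:[] B:[ping] C:[] D:[]
After 2 (send(from=B, to=C, msg='data')): A:[] B:[ping] C:[data] D:[]
After 3 (send(from=A, to=D, msg='ok')): A:[] B:[ping] C:[data] D:[ok]
After 4 (process(A)): A:[] B:[ping] C:[data] D:[ok]
After 5 (process(B)): A:[] B:[] C:[data] D:[ok]
After 6 (process(D)): A:[] B:[] C:[data] D:[]
After 7 (send(from=A, to=B, msg='hello')): A:[] B:[hello] C:[data] D:[]
After 8 (send(from=C, to=B, msg='stop')): A:[] B:[hello,stop] C:[data] D:[]

Answer: 3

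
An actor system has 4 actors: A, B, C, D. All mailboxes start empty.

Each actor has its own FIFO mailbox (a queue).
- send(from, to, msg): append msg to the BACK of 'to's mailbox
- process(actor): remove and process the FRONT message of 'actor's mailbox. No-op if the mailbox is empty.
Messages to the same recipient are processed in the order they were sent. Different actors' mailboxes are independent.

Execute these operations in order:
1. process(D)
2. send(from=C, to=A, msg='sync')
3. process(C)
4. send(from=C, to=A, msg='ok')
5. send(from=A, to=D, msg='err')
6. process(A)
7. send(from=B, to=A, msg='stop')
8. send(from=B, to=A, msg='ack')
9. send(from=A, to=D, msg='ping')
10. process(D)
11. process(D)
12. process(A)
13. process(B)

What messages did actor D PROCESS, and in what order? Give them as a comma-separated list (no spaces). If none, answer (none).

After 1 (process(D)): A:[] B:[] C:[] D:[]
After 2 (send(from=C, to=A, msg='sync')): A:[sync] B:[] C:[] D:[]
After 3 (process(C)): A:[sync] B:[] C:[] D:[]
After 4 (send(from=C, to=A, msg='ok')): A:[sync,ok] B:[] C:[] D:[]
After 5 (send(from=A, to=D, msg='err')): A:[sync,ok] B:[] C:[] D:[err]
After 6 (process(A)): A:[ok] B:[] C:[] D:[err]
After 7 (send(from=B, to=A, msg='stop')): A:[ok,stop] B:[] C:[] D:[err]
After 8 (send(from=B, to=A, msg='ack')): A:[ok,stop,ack] B:[] C:[] D:[err]
After 9 (send(from=A, to=D, msg='ping')): A:[ok,stop,ack] B:[] C:[] D:[err,ping]
After 10 (process(D)): A:[ok,stop,ack] B:[] C:[] D:[ping]
After 11 (process(D)): A:[ok,stop,ack] B:[] C:[] D:[]
After 12 (process(A)): A:[stop,ack] B:[] C:[] D:[]
After 13 (process(B)): A:[stop,ack] B:[] C:[] D:[]

Answer: err,ping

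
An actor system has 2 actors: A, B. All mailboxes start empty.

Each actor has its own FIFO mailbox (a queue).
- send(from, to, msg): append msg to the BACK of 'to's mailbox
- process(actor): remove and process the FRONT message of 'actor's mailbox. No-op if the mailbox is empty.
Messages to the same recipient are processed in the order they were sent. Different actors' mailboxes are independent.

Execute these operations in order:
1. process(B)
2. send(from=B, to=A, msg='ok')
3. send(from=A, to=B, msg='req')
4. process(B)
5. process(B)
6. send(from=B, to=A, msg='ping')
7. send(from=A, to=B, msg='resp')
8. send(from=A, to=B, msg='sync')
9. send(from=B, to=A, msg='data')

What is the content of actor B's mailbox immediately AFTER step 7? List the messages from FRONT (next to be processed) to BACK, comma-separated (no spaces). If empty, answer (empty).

After 1 (process(B)): A:[] B:[]
After 2 (send(from=B, to=A, msg='ok')): A:[ok] B:[]
After 3 (send(from=A, to=B, msg='req')): A:[ok] B:[req]
After 4 (process(B)): A:[ok] B:[]
After 5 (process(B)): A:[ok] B:[]
After 6 (send(from=B, to=A, msg='ping')): A:[ok,ping] B:[]
After 7 (send(from=A, to=B, msg='resp')): A:[ok,ping] B:[resp]

resp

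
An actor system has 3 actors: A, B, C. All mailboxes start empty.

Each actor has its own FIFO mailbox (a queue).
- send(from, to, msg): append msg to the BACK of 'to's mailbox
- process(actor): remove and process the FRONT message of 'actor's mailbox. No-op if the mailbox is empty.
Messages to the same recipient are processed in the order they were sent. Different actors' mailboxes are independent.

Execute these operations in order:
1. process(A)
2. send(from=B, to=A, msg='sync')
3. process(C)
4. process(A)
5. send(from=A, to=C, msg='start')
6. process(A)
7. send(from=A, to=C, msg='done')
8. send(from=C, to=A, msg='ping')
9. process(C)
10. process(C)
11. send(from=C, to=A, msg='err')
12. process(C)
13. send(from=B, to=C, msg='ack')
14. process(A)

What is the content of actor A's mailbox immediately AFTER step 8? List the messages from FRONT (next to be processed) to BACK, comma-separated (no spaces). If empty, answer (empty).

After 1 (process(A)): A:[] B:[] C:[]
After 2 (send(from=B, to=A, msg='sync')): A:[sync] B:[] C:[]
After 3 (process(C)): A:[sync] B:[] C:[]
After 4 (process(A)): A:[] B:[] C:[]
After 5 (send(from=A, to=C, msg='start')): A:[] B:[] C:[start]
After 6 (process(A)): A:[] B:[] C:[start]
After 7 (send(from=A, to=C, msg='done')): A:[] B:[] C:[start,done]
After 8 (send(from=C, to=A, msg='ping')): A:[ping] B:[] C:[start,done]

ping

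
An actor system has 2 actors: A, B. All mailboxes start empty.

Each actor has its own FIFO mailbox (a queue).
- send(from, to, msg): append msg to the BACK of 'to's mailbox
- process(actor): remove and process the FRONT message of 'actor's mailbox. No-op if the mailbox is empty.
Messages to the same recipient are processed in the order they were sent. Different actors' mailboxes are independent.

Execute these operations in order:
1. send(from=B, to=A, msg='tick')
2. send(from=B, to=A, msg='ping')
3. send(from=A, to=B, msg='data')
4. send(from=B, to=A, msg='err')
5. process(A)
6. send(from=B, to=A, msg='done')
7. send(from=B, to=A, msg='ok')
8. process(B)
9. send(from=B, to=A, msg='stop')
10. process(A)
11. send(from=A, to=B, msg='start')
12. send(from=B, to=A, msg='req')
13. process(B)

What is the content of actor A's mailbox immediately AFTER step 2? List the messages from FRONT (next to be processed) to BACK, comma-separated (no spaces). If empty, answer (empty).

After 1 (send(from=B, to=A, msg='tick')): A:[tick] B:[]
After 2 (send(from=B, to=A, msg='ping')): A:[tick,ping] B:[]

tick,ping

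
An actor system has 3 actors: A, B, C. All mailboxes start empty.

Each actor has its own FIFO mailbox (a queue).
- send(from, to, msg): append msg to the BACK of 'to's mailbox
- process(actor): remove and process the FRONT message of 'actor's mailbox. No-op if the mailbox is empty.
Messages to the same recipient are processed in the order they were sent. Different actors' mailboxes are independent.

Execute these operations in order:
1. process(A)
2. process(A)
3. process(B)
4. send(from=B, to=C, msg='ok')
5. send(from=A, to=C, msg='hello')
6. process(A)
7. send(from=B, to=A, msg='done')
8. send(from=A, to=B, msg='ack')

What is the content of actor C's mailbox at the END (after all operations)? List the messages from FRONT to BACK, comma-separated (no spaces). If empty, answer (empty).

Answer: ok,hello

Derivation:
After 1 (process(A)): A:[] B:[] C:[]
After 2 (process(A)): A:[] B:[] C:[]
After 3 (process(B)): A:[] B:[] C:[]
After 4 (send(from=B, to=C, msg='ok')): A:[] B:[] C:[ok]
After 5 (send(from=A, to=C, msg='hello')): A:[] B:[] C:[ok,hello]
After 6 (process(A)): A:[] B:[] C:[ok,hello]
After 7 (send(from=B, to=A, msg='done')): A:[done] B:[] C:[ok,hello]
After 8 (send(from=A, to=B, msg='ack')): A:[done] B:[ack] C:[ok,hello]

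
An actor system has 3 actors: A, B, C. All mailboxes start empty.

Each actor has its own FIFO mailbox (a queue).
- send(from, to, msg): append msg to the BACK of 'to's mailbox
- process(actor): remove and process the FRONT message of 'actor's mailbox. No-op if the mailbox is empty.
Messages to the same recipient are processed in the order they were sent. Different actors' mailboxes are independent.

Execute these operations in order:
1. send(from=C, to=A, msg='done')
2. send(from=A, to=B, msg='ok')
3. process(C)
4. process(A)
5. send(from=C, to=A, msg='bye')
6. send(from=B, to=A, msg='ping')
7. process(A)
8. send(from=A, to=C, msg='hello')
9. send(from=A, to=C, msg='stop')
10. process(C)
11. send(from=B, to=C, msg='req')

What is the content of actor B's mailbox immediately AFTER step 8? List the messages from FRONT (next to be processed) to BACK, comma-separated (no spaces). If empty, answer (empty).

After 1 (send(from=C, to=A, msg='done')): A:[done] B:[] C:[]
After 2 (send(from=A, to=B, msg='ok')): A:[done] B:[ok] C:[]
After 3 (process(C)): A:[done] B:[ok] C:[]
After 4 (process(A)): A:[] B:[ok] C:[]
After 5 (send(from=C, to=A, msg='bye')): A:[bye] B:[ok] C:[]
After 6 (send(from=B, to=A, msg='ping')): A:[bye,ping] B:[ok] C:[]
After 7 (process(A)): A:[ping] B:[ok] C:[]
After 8 (send(from=A, to=C, msg='hello')): A:[ping] B:[ok] C:[hello]

ok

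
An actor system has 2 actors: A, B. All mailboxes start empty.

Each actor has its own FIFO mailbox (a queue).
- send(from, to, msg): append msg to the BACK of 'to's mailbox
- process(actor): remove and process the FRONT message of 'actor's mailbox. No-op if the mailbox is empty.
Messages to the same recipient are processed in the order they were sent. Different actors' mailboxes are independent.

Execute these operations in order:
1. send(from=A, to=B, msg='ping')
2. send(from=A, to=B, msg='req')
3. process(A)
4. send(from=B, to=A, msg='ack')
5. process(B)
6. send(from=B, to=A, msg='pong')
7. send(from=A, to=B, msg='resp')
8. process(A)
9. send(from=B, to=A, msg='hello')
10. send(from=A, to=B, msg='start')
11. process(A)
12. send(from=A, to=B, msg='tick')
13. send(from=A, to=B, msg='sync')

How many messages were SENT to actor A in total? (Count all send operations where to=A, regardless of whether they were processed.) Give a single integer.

Answer: 3

Derivation:
After 1 (send(from=A, to=B, msg='ping')): A:[] B:[ping]
After 2 (send(from=A, to=B, msg='req')): A:[] B:[ping,req]
After 3 (process(A)): A:[] B:[ping,req]
After 4 (send(from=B, to=A, msg='ack')): A:[ack] B:[ping,req]
After 5 (process(B)): A:[ack] B:[req]
After 6 (send(from=B, to=A, msg='pong')): A:[ack,pong] B:[req]
After 7 (send(from=A, to=B, msg='resp')): A:[ack,pong] B:[req,resp]
After 8 (process(A)): A:[pong] B:[req,resp]
After 9 (send(from=B, to=A, msg='hello')): A:[pong,hello] B:[req,resp]
After 10 (send(from=A, to=B, msg='start')): A:[pong,hello] B:[req,resp,start]
After 11 (process(A)): A:[hello] B:[req,resp,start]
After 12 (send(from=A, to=B, msg='tick')): A:[hello] B:[req,resp,start,tick]
After 13 (send(from=A, to=B, msg='sync')): A:[hello] B:[req,resp,start,tick,sync]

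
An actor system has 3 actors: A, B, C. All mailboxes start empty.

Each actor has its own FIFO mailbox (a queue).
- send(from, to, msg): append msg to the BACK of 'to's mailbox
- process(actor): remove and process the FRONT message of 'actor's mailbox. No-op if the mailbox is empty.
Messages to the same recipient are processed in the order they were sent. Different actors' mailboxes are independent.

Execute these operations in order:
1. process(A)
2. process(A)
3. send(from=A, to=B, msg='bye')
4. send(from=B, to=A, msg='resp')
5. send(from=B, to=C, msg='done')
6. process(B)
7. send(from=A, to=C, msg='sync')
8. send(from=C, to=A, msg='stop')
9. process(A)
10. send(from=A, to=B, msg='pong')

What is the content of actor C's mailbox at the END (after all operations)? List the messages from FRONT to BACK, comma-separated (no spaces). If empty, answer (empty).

After 1 (process(A)): A:[] B:[] C:[]
After 2 (process(A)): A:[] B:[] C:[]
After 3 (send(from=A, to=B, msg='bye')): A:[] B:[bye] C:[]
After 4 (send(from=B, to=A, msg='resp')): A:[resp] B:[bye] C:[]
After 5 (send(from=B, to=C, msg='done')): A:[resp] B:[bye] C:[done]
After 6 (process(B)): A:[resp] B:[] C:[done]
After 7 (send(from=A, to=C, msg='sync')): A:[resp] B:[] C:[done,sync]
After 8 (send(from=C, to=A, msg='stop')): A:[resp,stop] B:[] C:[done,sync]
After 9 (process(A)): A:[stop] B:[] C:[done,sync]
After 10 (send(from=A, to=B, msg='pong')): A:[stop] B:[pong] C:[done,sync]

Answer: done,sync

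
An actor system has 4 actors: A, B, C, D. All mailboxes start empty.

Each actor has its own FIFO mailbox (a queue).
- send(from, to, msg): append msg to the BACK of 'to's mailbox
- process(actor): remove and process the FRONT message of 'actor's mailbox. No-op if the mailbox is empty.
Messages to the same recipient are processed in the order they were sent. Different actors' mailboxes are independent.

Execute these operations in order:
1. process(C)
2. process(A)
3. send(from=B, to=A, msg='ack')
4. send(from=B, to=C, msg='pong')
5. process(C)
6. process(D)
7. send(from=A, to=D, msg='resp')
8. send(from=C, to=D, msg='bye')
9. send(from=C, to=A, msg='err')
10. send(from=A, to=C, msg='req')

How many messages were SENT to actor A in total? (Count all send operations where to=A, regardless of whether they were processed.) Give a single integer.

Answer: 2

Derivation:
After 1 (process(C)): A:[] B:[] C:[] D:[]
After 2 (process(A)): A:[] B:[] C:[] D:[]
After 3 (send(from=B, to=A, msg='ack')): A:[ack] B:[] C:[] D:[]
After 4 (send(from=B, to=C, msg='pong')): A:[ack] B:[] C:[pong] D:[]
After 5 (process(C)): A:[ack] B:[] C:[] D:[]
After 6 (process(D)): A:[ack] B:[] C:[] D:[]
After 7 (send(from=A, to=D, msg='resp')): A:[ack] B:[] C:[] D:[resp]
After 8 (send(from=C, to=D, msg='bye')): A:[ack] B:[] C:[] D:[resp,bye]
After 9 (send(from=C, to=A, msg='err')): A:[ack,err] B:[] C:[] D:[resp,bye]
After 10 (send(from=A, to=C, msg='req')): A:[ack,err] B:[] C:[req] D:[resp,bye]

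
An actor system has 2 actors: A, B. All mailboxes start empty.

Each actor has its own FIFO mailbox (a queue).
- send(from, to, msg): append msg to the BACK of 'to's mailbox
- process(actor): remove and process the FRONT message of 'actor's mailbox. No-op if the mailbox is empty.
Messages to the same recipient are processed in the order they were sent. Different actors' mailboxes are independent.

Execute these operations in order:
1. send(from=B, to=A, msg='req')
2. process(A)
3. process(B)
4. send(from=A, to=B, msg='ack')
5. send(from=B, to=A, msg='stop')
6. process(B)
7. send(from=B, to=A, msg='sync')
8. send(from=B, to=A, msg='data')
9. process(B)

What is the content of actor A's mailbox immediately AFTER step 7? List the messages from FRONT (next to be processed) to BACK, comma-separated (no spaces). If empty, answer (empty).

After 1 (send(from=B, to=A, msg='req')): A:[req] B:[]
After 2 (process(A)): A:[] B:[]
After 3 (process(B)): A:[] B:[]
After 4 (send(from=A, to=B, msg='ack')): A:[] B:[ack]
After 5 (send(from=B, to=A, msg='stop')): A:[stop] B:[ack]
After 6 (process(B)): A:[stop] B:[]
After 7 (send(from=B, to=A, msg='sync')): A:[stop,sync] B:[]

stop,sync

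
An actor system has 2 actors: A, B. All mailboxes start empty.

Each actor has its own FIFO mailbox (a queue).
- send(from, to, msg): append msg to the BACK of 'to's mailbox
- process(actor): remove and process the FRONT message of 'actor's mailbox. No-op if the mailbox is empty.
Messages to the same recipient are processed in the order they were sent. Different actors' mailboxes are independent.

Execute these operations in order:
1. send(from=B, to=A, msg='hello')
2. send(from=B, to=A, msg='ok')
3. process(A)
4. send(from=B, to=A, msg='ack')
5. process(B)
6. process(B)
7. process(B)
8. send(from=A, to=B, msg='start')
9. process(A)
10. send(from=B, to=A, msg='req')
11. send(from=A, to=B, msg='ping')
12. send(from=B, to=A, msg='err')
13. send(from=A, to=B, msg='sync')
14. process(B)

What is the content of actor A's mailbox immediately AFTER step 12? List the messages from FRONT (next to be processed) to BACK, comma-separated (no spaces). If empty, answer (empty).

After 1 (send(from=B, to=A, msg='hello')): A:[hello] B:[]
After 2 (send(from=B, to=A, msg='ok')): A:[hello,ok] B:[]
After 3 (process(A)): A:[ok] B:[]
After 4 (send(from=B, to=A, msg='ack')): A:[ok,ack] B:[]
After 5 (process(B)): A:[ok,ack] B:[]
After 6 (process(B)): A:[ok,ack] B:[]
After 7 (process(B)): A:[ok,ack] B:[]
After 8 (send(from=A, to=B, msg='start')): A:[ok,ack] B:[start]
After 9 (process(A)): A:[ack] B:[start]
After 10 (send(from=B, to=A, msg='req')): A:[ack,req] B:[start]
After 11 (send(from=A, to=B, msg='ping')): A:[ack,req] B:[start,ping]
After 12 (send(from=B, to=A, msg='err')): A:[ack,req,err] B:[start,ping]

ack,req,err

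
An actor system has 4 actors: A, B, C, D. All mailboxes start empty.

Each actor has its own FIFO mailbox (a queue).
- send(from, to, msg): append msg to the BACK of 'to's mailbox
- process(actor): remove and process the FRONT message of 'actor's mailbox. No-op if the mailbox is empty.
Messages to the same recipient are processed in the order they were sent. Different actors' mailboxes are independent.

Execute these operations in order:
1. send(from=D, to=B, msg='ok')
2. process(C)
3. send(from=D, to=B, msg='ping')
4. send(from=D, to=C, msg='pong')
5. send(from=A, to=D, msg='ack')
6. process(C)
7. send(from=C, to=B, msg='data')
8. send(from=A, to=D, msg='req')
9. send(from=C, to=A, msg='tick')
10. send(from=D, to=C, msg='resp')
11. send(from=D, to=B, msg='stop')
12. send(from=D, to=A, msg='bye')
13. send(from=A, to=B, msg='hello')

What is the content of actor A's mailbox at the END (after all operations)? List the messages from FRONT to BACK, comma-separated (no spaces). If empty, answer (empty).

Answer: tick,bye

Derivation:
After 1 (send(from=D, to=B, msg='ok')): A:[] B:[ok] C:[] D:[]
After 2 (process(C)): A:[] B:[ok] C:[] D:[]
After 3 (send(from=D, to=B, msg='ping')): A:[] B:[ok,ping] C:[] D:[]
After 4 (send(from=D, to=C, msg='pong')): A:[] B:[ok,ping] C:[pong] D:[]
After 5 (send(from=A, to=D, msg='ack')): A:[] B:[ok,ping] C:[pong] D:[ack]
After 6 (process(C)): A:[] B:[ok,ping] C:[] D:[ack]
After 7 (send(from=C, to=B, msg='data')): A:[] B:[ok,ping,data] C:[] D:[ack]
After 8 (send(from=A, to=D, msg='req')): A:[] B:[ok,ping,data] C:[] D:[ack,req]
After 9 (send(from=C, to=A, msg='tick')): A:[tick] B:[ok,ping,data] C:[] D:[ack,req]
After 10 (send(from=D, to=C, msg='resp')): A:[tick] B:[ok,ping,data] C:[resp] D:[ack,req]
After 11 (send(from=D, to=B, msg='stop')): A:[tick] B:[ok,ping,data,stop] C:[resp] D:[ack,req]
After 12 (send(from=D, to=A, msg='bye')): A:[tick,bye] B:[ok,ping,data,stop] C:[resp] D:[ack,req]
After 13 (send(from=A, to=B, msg='hello')): A:[tick,bye] B:[ok,ping,data,stop,hello] C:[resp] D:[ack,req]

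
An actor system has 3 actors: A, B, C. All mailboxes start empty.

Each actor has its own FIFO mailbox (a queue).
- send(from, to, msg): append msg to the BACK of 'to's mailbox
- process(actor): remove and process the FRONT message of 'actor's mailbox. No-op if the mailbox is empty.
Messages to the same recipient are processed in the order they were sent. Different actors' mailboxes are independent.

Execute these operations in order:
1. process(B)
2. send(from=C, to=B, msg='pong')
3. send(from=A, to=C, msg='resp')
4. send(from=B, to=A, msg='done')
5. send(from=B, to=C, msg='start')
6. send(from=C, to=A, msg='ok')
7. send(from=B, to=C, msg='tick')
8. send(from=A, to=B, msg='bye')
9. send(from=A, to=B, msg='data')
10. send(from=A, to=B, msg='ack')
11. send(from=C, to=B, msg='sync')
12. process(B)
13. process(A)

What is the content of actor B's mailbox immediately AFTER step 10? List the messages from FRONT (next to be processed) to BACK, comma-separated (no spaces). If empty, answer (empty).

After 1 (process(B)): A:[] B:[] C:[]
After 2 (send(from=C, to=B, msg='pong')): A:[] B:[pong] C:[]
After 3 (send(from=A, to=C, msg='resp')): A:[] B:[pong] C:[resp]
After 4 (send(from=B, to=A, msg='done')): A:[done] B:[pong] C:[resp]
After 5 (send(from=B, to=C, msg='start')): A:[done] B:[pong] C:[resp,start]
After 6 (send(from=C, to=A, msg='ok')): A:[done,ok] B:[pong] C:[resp,start]
After 7 (send(from=B, to=C, msg='tick')): A:[done,ok] B:[pong] C:[resp,start,tick]
After 8 (send(from=A, to=B, msg='bye')): A:[done,ok] B:[pong,bye] C:[resp,start,tick]
After 9 (send(from=A, to=B, msg='data')): A:[done,ok] B:[pong,bye,data] C:[resp,start,tick]
After 10 (send(from=A, to=B, msg='ack')): A:[done,ok] B:[pong,bye,data,ack] C:[resp,start,tick]

pong,bye,data,ack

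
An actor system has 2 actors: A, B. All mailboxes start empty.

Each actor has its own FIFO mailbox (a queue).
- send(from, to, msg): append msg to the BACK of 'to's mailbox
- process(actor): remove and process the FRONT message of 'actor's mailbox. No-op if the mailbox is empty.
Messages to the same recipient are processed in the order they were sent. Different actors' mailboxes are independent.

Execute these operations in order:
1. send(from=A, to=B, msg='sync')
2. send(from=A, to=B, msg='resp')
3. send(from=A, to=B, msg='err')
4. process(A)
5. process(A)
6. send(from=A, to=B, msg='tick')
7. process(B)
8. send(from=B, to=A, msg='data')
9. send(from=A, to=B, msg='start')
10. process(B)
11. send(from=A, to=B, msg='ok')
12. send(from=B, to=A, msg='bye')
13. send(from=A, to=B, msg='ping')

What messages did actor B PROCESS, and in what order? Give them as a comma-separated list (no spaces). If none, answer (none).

After 1 (send(from=A, to=B, msg='sync')): A:[] B:[sync]
After 2 (send(from=A, to=B, msg='resp')): A:[] B:[sync,resp]
After 3 (send(from=A, to=B, msg='err')): A:[] B:[sync,resp,err]
After 4 (process(A)): A:[] B:[sync,resp,err]
After 5 (process(A)): A:[] B:[sync,resp,err]
After 6 (send(from=A, to=B, msg='tick')): A:[] B:[sync,resp,err,tick]
After 7 (process(B)): A:[] B:[resp,err,tick]
After 8 (send(from=B, to=A, msg='data')): A:[data] B:[resp,err,tick]
After 9 (send(from=A, to=B, msg='start')): A:[data] B:[resp,err,tick,start]
After 10 (process(B)): A:[data] B:[err,tick,start]
After 11 (send(from=A, to=B, msg='ok')): A:[data] B:[err,tick,start,ok]
After 12 (send(from=B, to=A, msg='bye')): A:[data,bye] B:[err,tick,start,ok]
After 13 (send(from=A, to=B, msg='ping')): A:[data,bye] B:[err,tick,start,ok,ping]

Answer: sync,resp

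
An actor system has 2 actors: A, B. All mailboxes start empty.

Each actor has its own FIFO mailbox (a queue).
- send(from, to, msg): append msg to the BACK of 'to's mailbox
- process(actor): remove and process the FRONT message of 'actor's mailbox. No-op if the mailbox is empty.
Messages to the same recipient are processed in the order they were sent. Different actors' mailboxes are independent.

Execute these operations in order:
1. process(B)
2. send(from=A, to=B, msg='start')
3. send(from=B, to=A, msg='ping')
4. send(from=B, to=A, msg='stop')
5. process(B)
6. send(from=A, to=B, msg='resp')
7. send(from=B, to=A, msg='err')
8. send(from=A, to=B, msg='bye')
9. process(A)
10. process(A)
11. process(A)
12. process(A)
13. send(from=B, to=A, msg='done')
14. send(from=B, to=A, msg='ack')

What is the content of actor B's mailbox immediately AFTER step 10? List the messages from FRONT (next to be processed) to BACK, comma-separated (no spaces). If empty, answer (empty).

After 1 (process(B)): A:[] B:[]
After 2 (send(from=A, to=B, msg='start')): A:[] B:[start]
After 3 (send(from=B, to=A, msg='ping')): A:[ping] B:[start]
After 4 (send(from=B, to=A, msg='stop')): A:[ping,stop] B:[start]
After 5 (process(B)): A:[ping,stop] B:[]
After 6 (send(from=A, to=B, msg='resp')): A:[ping,stop] B:[resp]
After 7 (send(from=B, to=A, msg='err')): A:[ping,stop,err] B:[resp]
After 8 (send(from=A, to=B, msg='bye')): A:[ping,stop,err] B:[resp,bye]
After 9 (process(A)): A:[stop,err] B:[resp,bye]
After 10 (process(A)): A:[err] B:[resp,bye]

resp,bye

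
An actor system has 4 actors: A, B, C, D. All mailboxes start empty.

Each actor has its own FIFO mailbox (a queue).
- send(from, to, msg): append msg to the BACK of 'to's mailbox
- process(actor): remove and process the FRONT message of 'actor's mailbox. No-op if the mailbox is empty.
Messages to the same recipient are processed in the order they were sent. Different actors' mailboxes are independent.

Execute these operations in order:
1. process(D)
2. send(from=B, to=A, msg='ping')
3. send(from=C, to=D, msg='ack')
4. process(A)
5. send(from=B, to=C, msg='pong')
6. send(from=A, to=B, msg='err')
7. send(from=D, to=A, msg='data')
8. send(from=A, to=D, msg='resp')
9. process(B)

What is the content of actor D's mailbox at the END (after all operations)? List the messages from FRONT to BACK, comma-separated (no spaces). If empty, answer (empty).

After 1 (process(D)): A:[] B:[] C:[] D:[]
After 2 (send(from=B, to=A, msg='ping')): A:[ping] B:[] C:[] D:[]
After 3 (send(from=C, to=D, msg='ack')): A:[ping] B:[] C:[] D:[ack]
After 4 (process(A)): A:[] B:[] C:[] D:[ack]
After 5 (send(from=B, to=C, msg='pong')): A:[] B:[] C:[pong] D:[ack]
After 6 (send(from=A, to=B, msg='err')): A:[] B:[err] C:[pong] D:[ack]
After 7 (send(from=D, to=A, msg='data')): A:[data] B:[err] C:[pong] D:[ack]
After 8 (send(from=A, to=D, msg='resp')): A:[data] B:[err] C:[pong] D:[ack,resp]
After 9 (process(B)): A:[data] B:[] C:[pong] D:[ack,resp]

Answer: ack,resp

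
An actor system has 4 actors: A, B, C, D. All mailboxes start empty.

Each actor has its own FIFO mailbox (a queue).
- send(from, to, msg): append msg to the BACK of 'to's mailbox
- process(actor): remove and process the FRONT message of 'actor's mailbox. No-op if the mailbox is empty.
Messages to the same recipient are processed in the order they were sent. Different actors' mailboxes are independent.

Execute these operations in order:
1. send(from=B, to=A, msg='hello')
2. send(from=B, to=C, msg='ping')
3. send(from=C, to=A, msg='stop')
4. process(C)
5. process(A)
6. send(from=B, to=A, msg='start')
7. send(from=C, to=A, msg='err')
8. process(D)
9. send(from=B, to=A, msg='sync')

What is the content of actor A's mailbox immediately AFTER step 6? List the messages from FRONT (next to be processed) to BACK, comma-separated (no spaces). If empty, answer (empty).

After 1 (send(from=B, to=A, msg='hello')): A:[hello] B:[] C:[] D:[]
After 2 (send(from=B, to=C, msg='ping')): A:[hello] B:[] C:[ping] D:[]
After 3 (send(from=C, to=A, msg='stop')): A:[hello,stop] B:[] C:[ping] D:[]
After 4 (process(C)): A:[hello,stop] B:[] C:[] D:[]
After 5 (process(A)): A:[stop] B:[] C:[] D:[]
After 6 (send(from=B, to=A, msg='start')): A:[stop,start] B:[] C:[] D:[]

stop,start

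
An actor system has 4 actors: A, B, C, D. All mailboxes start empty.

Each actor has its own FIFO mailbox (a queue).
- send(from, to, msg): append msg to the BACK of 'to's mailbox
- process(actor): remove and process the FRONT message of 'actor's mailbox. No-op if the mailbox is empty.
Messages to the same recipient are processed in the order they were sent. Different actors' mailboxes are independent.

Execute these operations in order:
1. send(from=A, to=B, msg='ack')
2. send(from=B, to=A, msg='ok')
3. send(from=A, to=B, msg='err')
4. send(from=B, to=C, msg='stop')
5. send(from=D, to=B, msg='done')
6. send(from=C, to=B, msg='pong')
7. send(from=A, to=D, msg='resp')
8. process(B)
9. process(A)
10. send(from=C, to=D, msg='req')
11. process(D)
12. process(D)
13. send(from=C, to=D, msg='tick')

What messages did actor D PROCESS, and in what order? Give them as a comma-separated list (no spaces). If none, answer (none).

After 1 (send(from=A, to=B, msg='ack')): A:[] B:[ack] C:[] D:[]
After 2 (send(from=B, to=A, msg='ok')): A:[ok] B:[ack] C:[] D:[]
After 3 (send(from=A, to=B, msg='err')): A:[ok] B:[ack,err] C:[] D:[]
After 4 (send(from=B, to=C, msg='stop')): A:[ok] B:[ack,err] C:[stop] D:[]
After 5 (send(from=D, to=B, msg='done')): A:[ok] B:[ack,err,done] C:[stop] D:[]
After 6 (send(from=C, to=B, msg='pong')): A:[ok] B:[ack,err,done,pong] C:[stop] D:[]
After 7 (send(from=A, to=D, msg='resp')): A:[ok] B:[ack,err,done,pong] C:[stop] D:[resp]
After 8 (process(B)): A:[ok] B:[err,done,pong] C:[stop] D:[resp]
After 9 (process(A)): A:[] B:[err,done,pong] C:[stop] D:[resp]
After 10 (send(from=C, to=D, msg='req')): A:[] B:[err,done,pong] C:[stop] D:[resp,req]
After 11 (process(D)): A:[] B:[err,done,pong] C:[stop] D:[req]
After 12 (process(D)): A:[] B:[err,done,pong] C:[stop] D:[]
After 13 (send(from=C, to=D, msg='tick')): A:[] B:[err,done,pong] C:[stop] D:[tick]

Answer: resp,req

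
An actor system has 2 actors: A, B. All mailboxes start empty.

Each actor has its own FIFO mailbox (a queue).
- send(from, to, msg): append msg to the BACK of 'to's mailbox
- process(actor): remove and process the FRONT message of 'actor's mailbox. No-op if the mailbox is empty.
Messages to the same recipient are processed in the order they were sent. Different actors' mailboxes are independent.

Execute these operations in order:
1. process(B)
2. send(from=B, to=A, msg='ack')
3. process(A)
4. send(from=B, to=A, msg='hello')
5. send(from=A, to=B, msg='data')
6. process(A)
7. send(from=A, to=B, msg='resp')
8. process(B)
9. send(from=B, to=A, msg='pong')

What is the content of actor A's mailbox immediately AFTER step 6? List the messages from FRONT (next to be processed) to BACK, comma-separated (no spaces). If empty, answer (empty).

After 1 (process(B)): A:[] B:[]
After 2 (send(from=B, to=A, msg='ack')): A:[ack] B:[]
After 3 (process(A)): A:[] B:[]
After 4 (send(from=B, to=A, msg='hello')): A:[hello] B:[]
After 5 (send(from=A, to=B, msg='data')): A:[hello] B:[data]
After 6 (process(A)): A:[] B:[data]

(empty)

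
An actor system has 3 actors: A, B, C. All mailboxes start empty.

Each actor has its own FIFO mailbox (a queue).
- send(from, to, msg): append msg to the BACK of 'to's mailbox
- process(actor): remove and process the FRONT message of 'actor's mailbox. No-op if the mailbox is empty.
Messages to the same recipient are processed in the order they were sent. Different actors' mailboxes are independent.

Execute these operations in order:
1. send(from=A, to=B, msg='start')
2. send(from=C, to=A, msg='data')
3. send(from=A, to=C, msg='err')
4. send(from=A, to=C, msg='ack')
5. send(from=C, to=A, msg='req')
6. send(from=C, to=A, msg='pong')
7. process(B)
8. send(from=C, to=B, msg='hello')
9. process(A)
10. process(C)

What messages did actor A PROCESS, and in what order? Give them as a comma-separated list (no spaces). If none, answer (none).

Answer: data

Derivation:
After 1 (send(from=A, to=B, msg='start')): A:[] B:[start] C:[]
After 2 (send(from=C, to=A, msg='data')): A:[data] B:[start] C:[]
After 3 (send(from=A, to=C, msg='err')): A:[data] B:[start] C:[err]
After 4 (send(from=A, to=C, msg='ack')): A:[data] B:[start] C:[err,ack]
After 5 (send(from=C, to=A, msg='req')): A:[data,req] B:[start] C:[err,ack]
After 6 (send(from=C, to=A, msg='pong')): A:[data,req,pong] B:[start] C:[err,ack]
After 7 (process(B)): A:[data,req,pong] B:[] C:[err,ack]
After 8 (send(from=C, to=B, msg='hello')): A:[data,req,pong] B:[hello] C:[err,ack]
After 9 (process(A)): A:[req,pong] B:[hello] C:[err,ack]
After 10 (process(C)): A:[req,pong] B:[hello] C:[ack]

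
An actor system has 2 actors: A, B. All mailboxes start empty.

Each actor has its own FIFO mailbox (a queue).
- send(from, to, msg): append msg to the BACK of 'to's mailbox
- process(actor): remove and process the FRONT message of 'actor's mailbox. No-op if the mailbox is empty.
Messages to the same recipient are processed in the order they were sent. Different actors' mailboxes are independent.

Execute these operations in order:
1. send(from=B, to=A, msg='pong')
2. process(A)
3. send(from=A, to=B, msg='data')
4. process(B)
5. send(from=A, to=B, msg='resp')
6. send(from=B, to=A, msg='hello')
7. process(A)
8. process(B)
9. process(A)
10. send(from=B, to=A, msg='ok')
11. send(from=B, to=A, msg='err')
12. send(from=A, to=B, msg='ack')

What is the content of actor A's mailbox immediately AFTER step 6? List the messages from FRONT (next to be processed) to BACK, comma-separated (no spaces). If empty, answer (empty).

After 1 (send(from=B, to=A, msg='pong')): A:[pong] B:[]
After 2 (process(A)): A:[] B:[]
After 3 (send(from=A, to=B, msg='data')): A:[] B:[data]
After 4 (process(B)): A:[] B:[]
After 5 (send(from=A, to=B, msg='resp')): A:[] B:[resp]
After 6 (send(from=B, to=A, msg='hello')): A:[hello] B:[resp]

hello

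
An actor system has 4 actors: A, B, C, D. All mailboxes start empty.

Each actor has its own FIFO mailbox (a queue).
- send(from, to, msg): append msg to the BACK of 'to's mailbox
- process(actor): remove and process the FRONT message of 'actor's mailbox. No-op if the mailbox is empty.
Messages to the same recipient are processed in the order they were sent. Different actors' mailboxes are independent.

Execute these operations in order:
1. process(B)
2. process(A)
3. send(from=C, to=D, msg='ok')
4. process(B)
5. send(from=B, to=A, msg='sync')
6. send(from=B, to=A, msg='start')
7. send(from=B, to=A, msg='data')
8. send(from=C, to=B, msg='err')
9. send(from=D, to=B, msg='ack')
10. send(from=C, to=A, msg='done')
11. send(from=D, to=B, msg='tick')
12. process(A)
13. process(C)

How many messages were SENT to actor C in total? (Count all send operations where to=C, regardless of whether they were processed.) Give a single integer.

Answer: 0

Derivation:
After 1 (process(B)): A:[] B:[] C:[] D:[]
After 2 (process(A)): A:[] B:[] C:[] D:[]
After 3 (send(from=C, to=D, msg='ok')): A:[] B:[] C:[] D:[ok]
After 4 (process(B)): A:[] B:[] C:[] D:[ok]
After 5 (send(from=B, to=A, msg='sync')): A:[sync] B:[] C:[] D:[ok]
After 6 (send(from=B, to=A, msg='start')): A:[sync,start] B:[] C:[] D:[ok]
After 7 (send(from=B, to=A, msg='data')): A:[sync,start,data] B:[] C:[] D:[ok]
After 8 (send(from=C, to=B, msg='err')): A:[sync,start,data] B:[err] C:[] D:[ok]
After 9 (send(from=D, to=B, msg='ack')): A:[sync,start,data] B:[err,ack] C:[] D:[ok]
After 10 (send(from=C, to=A, msg='done')): A:[sync,start,data,done] B:[err,ack] C:[] D:[ok]
After 11 (send(from=D, to=B, msg='tick')): A:[sync,start,data,done] B:[err,ack,tick] C:[] D:[ok]
After 12 (process(A)): A:[start,data,done] B:[err,ack,tick] C:[] D:[ok]
After 13 (process(C)): A:[start,data,done] B:[err,ack,tick] C:[] D:[ok]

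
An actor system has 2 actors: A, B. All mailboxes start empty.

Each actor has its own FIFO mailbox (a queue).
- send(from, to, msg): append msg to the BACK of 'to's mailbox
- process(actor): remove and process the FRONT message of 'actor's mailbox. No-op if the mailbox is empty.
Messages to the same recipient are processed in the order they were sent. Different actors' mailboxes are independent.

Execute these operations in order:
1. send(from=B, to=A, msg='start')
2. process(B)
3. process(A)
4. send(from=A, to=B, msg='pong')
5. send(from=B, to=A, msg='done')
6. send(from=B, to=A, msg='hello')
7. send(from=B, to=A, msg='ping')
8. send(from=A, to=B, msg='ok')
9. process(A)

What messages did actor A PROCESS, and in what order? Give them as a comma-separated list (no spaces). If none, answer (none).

Answer: start,done

Derivation:
After 1 (send(from=B, to=A, msg='start')): A:[start] B:[]
After 2 (process(B)): A:[start] B:[]
After 3 (process(A)): A:[] B:[]
After 4 (send(from=A, to=B, msg='pong')): A:[] B:[pong]
After 5 (send(from=B, to=A, msg='done')): A:[done] B:[pong]
After 6 (send(from=B, to=A, msg='hello')): A:[done,hello] B:[pong]
After 7 (send(from=B, to=A, msg='ping')): A:[done,hello,ping] B:[pong]
After 8 (send(from=A, to=B, msg='ok')): A:[done,hello,ping] B:[pong,ok]
After 9 (process(A)): A:[hello,ping] B:[pong,ok]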